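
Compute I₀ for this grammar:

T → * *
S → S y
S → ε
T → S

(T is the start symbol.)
{ [S → . S y], [S → .], [T → . * *], [T → . S], [T' → . T] }

First, augment the grammar with T' → T
I₀ = CLOSURE({ [T' → . T] }):
  [T' → . T] has the dot before T: add [T → . * *], [T → . S]
  [T → . S] has the dot before S: add [S → . S y], [S → .]
No further items can be added.

I₀ = { [S → . S y], [S → .], [T → . * *], [T → . S], [T' → . T] }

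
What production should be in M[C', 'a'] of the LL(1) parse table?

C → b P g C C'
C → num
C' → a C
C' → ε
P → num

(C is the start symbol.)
C' → a C, C' → ε

To find M[C', 'a'], we find productions for C' where 'a' is in the predict set (PREDICT(N → α) = (FIRST(α) \ {ε}) ∪ (FOLLOW(N) if α ⇒* ε)).

Relevant sets:
  FOLLOW(C') = { $, 'a' }

C' → a C: PREDICT = { 'a' }
  'a' is in predict set, so this production goes in M[C', 'a']
C' → ε: PREDICT = { $, 'a' }
  'a' is in predict set, so this production goes in M[C', 'a']

M[C', 'a'] = C' → a C, C' → ε  (a multiply-defined cell — the grammar is not LL(1))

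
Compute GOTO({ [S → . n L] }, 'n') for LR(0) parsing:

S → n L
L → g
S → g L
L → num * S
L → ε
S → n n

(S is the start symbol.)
GOTO(I, 'n') = CLOSURE({ [A → αX.β] : [A → α.Xβ] ∈ I, X = 'n' })

Items with dot before 'n', with the dot advanced:
  [S → . n L] → [S → n . L]
Closure of the advanced items:
  [S → n . L] has the dot before L: add [L → . g], [L → . num * S], [L → .]

GOTO = { [L → . g], [L → . num * S], [L → .], [S → n . L] }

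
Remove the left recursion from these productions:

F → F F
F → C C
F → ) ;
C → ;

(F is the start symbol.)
F → C C F'
F → ) ; F'
F' → F F'
F' → ε
C → ;

F is directly left-recursive. The standard transformation for
  A → A α₁ | ... | A α_m | β₁ | ... | β_n
is
  A  → β₁ A' | ... | β_n A'
  A' → α₁ A' | ... | α_m A' | ε

F → C C becomes F → C C F'
F → ) ; becomes F → ) ; F'
F → F F becomes F' → F F'
Add F' → ε

Productions for other non-terminals are unchanged:
  C → ;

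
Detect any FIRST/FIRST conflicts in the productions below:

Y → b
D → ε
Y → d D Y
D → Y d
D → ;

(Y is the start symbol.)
No FIRST/FIRST conflicts.

FIRST sets of the non-terminals at (or reachable through a nullable prefix from) the front of some alternative:
  FIRST(Y) = { 'b', 'd' }

Productions for Y:
  Y → b: FIRST = { 'b' }
  Y → d D Y: FIRST = { 'd' }
Productions for D:
  D → ε: FIRST = { ε }
  D → Y d: FIRST = { 'b', 'd' }
  D → ;: FIRST = { ';' }

All alternatives of each non-terminal have pairwise disjoint FIRST sets.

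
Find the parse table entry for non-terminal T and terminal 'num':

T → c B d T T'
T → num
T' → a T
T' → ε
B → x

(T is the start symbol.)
To find M[T, 'num'], we find productions for T where 'num' is in the predict set (PREDICT(N → α) = (FIRST(α) \ {ε}) ∪ (FOLLOW(N) if α ⇒* ε)).

T → c B d T T': PREDICT = { 'c' }
T → num: PREDICT = { 'num' }
  'num' is in predict set, so this production goes in M[T, 'num']

M[T, 'num'] = T → num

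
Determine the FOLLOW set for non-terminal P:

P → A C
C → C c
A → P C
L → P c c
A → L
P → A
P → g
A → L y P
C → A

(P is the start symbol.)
{ $, 'c', 'g' }

To compute FOLLOW(P), find every occurrence of P on a right-hand side N → α P β: add FIRST(β) \ {ε}, and if β is empty or nullable also add FOLLOW(N). Iterate to a fixed point.

P is the start symbol, so $ ∈ FOLLOW(P).
In A → P C: P is followed by C, add FIRST(C) \ {ε} = { 'g' }
In L → P c c: P is followed by c c, add FIRST(c c) \ {ε} = { 'c' }
In A → L y P: P is at the end, add FOLLOW(A)

The FOLLOW sets referred to above (computed the same way, to a fixed point):
  FOLLOW(A) = { $, 'c', 'g' }

Taking the union: FOLLOW(P) = { $, 'c', 'g' }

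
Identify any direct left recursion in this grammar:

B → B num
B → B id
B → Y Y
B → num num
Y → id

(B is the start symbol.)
B → B num: LEFT RECURSIVE (starts with B)
B → B id: LEFT RECURSIVE (starts with B)
B → Y Y: starts with Y
B → num num: starts with num
Y → id: starts with id

The grammar has direct left recursion on: B.

Answer: Yes, B is left-recursive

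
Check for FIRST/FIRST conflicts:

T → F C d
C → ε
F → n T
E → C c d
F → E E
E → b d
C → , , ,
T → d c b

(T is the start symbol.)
No FIRST/FIRST conflicts.

A FIRST/FIRST conflict occurs when two productions N → α and N → β for the same non-terminal have FIRST(α) ∩ FIRST(β) ≠ ∅ (with ε ∈ FIRST of a nullable right-hand side, so two nullable alternatives also conflict).

FIRST sets of the non-terminals at (or reachable through a nullable prefix from) the front of some alternative:
  FIRST(F) = { ',', 'b', 'c', 'n' }
  FIRST(E) = { ',', 'b', 'c' }
  FIRST(C) = { ',', ε }

Productions for T:
  T → F C d: FIRST = { ',', 'b', 'c', 'n' }
  T → d c b: FIRST = { 'd' }
Productions for C:
  C → ε: FIRST = { ε }
  C → , , ,: FIRST = { ',' }
Productions for F:
  F → n T: FIRST = { 'n' }
  F → E E: FIRST = { ',', 'b', 'c' }
Productions for E:
  E → C c d: FIRST = { ',', 'c' }
  E → b d: FIRST = { 'b' }

All alternatives of each non-terminal have pairwise disjoint FIRST sets.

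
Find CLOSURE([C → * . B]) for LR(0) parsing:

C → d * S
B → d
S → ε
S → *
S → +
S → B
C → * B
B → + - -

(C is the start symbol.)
{ [B → . + - -], [B → . d], [C → * . B] }

Start with: [C → * . B]
  [C → * . B] has the dot before B: add [B → . d], [B → . + - -]
No further items can be added.

CLOSURE = { [B → . + - -], [B → . d], [C → * . B] }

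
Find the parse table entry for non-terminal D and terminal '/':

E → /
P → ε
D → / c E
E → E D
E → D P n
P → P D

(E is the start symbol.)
To find M[D, '/'], we find productions for D where '/' is in the predict set (PREDICT(N → α) = (FIRST(α) \ {ε}) ∪ (FOLLOW(N) if α ⇒* ε)).

D → / c E: PREDICT = { '/' }
  '/' is in predict set, so this production goes in M[D, '/']

M[D, '/'] = D → / c E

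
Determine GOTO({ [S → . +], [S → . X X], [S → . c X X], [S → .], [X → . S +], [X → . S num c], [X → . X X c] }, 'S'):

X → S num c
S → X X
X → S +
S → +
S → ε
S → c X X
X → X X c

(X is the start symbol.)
GOTO(I, 'S') = CLOSURE({ [A → αX.β] : [A → α.Xβ] ∈ I, X = 'S' })

Items with dot before 'S', with the dot advanced:
  [X → . S +] → [X → S . +]
  [X → . S num c] → [X → S . num c]
Closure adds nothing (no advanced item has the dot before a non-terminal).

GOTO = { [X → S . +], [X → S . num c] }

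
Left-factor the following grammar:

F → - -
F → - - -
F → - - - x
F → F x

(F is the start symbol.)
Left-factoring transforms A → αβ₁ | αβ₂ into A → αA' and A' → β₁ | β₂
(α is the longest common prefix among the alternatives). Repeat until
no nonterminal has two alternatives with a common prefix.

Round 1: F has alternatives sharing prefix '- -'. Introduce F': F → - - F'
  Add: F' → ε
  Add: F' → -
  Add: F' → - x

Round 2: F' has alternatives sharing prefix '-'. Introduce F'': F' → - F''
  Add: F'' → ε
  Add: F'' → x

No remaining common prefixes — done.

Resulting grammar:
F → - - F'
F' → ε
F' → - F''
F'' → ε
F'' → x
F → F x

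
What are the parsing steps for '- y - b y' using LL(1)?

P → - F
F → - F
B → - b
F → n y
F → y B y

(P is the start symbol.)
Stack is shown with the top on the left.

Stack    Input        Action
----------------------------
P $      - y - b y $  output P → - F
- F $    - y - b y $  match '-'
F $      y - b y $    output F → y B y
y B y $  y - b y $    match 'y'
B y $    - b y $      output B → - b
- b y $  - b y $      match '-'
b y $    b y $        match 'b'
y $      y $          match 'y'
$        $            accept

The string is accepted.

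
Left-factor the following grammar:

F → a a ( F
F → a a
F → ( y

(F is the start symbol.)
F → a a F'
F' → ( F
F' → ε
F → ( y

Left-factoring transforms A → αβ₁ | αβ₂ into A → αA' and A' → β₁ | β₂
(α is the longest common prefix among the alternatives). Repeat until
no nonterminal has two alternatives with a common prefix.

Round 1: F has alternatives sharing prefix 'a a'. Introduce F': F → a a F'
  Add: F' → ( F
  Add: F' → ε

No remaining common prefixes — done.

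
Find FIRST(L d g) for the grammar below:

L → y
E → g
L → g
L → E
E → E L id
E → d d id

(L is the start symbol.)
{ 'd', 'g', 'y' }

FIRST sets of the non-terminals involved (from the grammar, by fixed-point iteration):
  FIRST(L) = { 'd', 'g', 'y' }

To compute FIRST(L d g), process the symbols left to right:
Symbol L is a non-terminal. Add FIRST(L) \ {ε} = { 'd', 'g', 'y' }
L is not nullable (ε ∉ FIRST(L)), so stop here.
FIRST(L d g) = { 'd', 'g', 'y' }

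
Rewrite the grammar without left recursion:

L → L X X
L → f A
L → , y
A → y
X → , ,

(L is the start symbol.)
L → f A L'
L → , y L'
L' → X X L'
L' → ε
A → y
X → , ,

L is directly left-recursive. The standard transformation for
  A → A α₁ | ... | A α_m | β₁ | ... | β_n
is
  A  → β₁ A' | ... | β_n A'
  A' → α₁ A' | ... | α_m A' | ε

L → f A becomes L → f A L'
L → , y becomes L → , y L'
L → L X X becomes L' → X X L'
Add L' → ε

Productions for other non-terminals are unchanged:
  A → y
  X → , ,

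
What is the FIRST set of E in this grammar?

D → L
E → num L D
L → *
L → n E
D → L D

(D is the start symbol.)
To compute FIRST(E), examine every production with E on the left-hand side, reading each right-hand side left to right until a non-nullable symbol is reached.

From E → num L D:
  - num is a terminal: add 'num' and stop

Collecting: FIRST(E) = { 'num' }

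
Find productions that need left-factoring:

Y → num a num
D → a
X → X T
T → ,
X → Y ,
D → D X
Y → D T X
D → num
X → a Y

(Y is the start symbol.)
Left-factoring is needed when two productions for the same non-terminal
share a common prefix on the right-hand side.

Productions for Y:
  Y → num a num
  Y → D T X
Productions for D:
  D → a
  D → D X
  D → num
Productions for X:
  X → X T
  X → Y ,
  X → a Y

No common prefixes found.

Answer: No, left-factoring is not needed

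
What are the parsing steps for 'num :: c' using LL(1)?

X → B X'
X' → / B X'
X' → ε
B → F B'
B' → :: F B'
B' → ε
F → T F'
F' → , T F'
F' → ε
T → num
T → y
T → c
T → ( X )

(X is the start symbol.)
LL(1) parsing maintains a stack (initially the start symbol over $) and the input. At each step: if the stack top is a terminal, match it against the current input token; if it is a non-terminal N, replace it with the RHS of M[N, lookahead] (the unique production whose predict set contains the lookahead).

Stack is shown with the top on the left.

Stack           Input       Action
----------------------------------
X $             num :: c $  output X → B X'
B X' $          num :: c $  output B → F B'
F B' X' $       num :: c $  output F → T F'
T F' B' X' $    num :: c $  output T → num
num F' B' X' $  num :: c $  match 'num'
F' B' X' $      :: c $      output F' → ε
B' X' $         :: c $      output B' → :: F B'
:: F B' X' $    :: c $      match '::'
F B' X' $       c $         output F → T F'
T F' B' X' $    c $         output T → c
c F' B' X' $    c $         match 'c'
F' B' X' $      $           output F' → ε
B' X' $         $           output B' → ε
X' $            $           output X' → ε
$               $           accept

The string is accepted.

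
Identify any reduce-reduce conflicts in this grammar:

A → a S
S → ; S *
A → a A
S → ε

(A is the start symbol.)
Augment with A' → A and build the canonical LR(0) collection (I0 = CLOSURE({[A' → . A]}), then GOTO on every symbol after a dot until no new states appear). It has 8 states:
  I0: { [A → . a A], [A → . a S], [A' → . A] }  — shift
  I1: { [A' → A .] }  — accept
  I2: { [A → . a A], [A → . a S], [A → a . A], [A → a . S], [S → . ; S *], [S → .] }  — shift, reduce
  I3: { [S → . ; S *], [S → .], [S → ; . S *] }  — shift, reduce
  I4: { [A → a A .] }  — reduce
  I5: { [A → a S .] }  — reduce
  I6: { [S → ; S . *] }  — shift
  I7: { [S → ; S * .] }  — reduce

No state contains more than one complete item.

Answer: No reduce-reduce conflicts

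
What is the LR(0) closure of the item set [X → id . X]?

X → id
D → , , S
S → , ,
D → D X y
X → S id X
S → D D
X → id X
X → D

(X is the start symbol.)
To compute CLOSURE, for each item [A → α.Bβ] where B is a non-terminal, add [B → .γ] for all productions B → γ; repeat for the newly added items until nothing changes.

Start with: [X → id . X]
  [X → id . X] has the dot before X: add [X → . id], [X → . S id X], [X → . id X], [X → . D]
  [X → . S id X] has the dot before S: add [S → . , ,], [S → . D D]
  [X → . D] has the dot before D: add [D → . , , S], [D → . D X y]
No further items can be added.

CLOSURE = { [D → . , , S], [D → . D X y], [S → . , ,], [S → . D D], [X → . D], [X → . S id X], [X → . id X], [X → . id], [X → id . X] }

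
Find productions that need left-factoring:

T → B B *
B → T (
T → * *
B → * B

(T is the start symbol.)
Left-factoring is needed when two productions for the same non-terminal
share a common prefix on the right-hand side.

Productions for T:
  T → B B *
  T → * *
Productions for B:
  B → T (
  B → * B

No common prefixes found.

Answer: No, left-factoring is not needed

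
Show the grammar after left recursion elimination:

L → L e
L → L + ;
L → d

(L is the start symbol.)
L is directly left-recursive. The standard transformation for
  A → A α₁ | ... | A α_m | β₁ | ... | β_n
is
  A  → β₁ A' | ... | β_n A'
  A' → α₁ A' | ... | α_m A' | ε

L → d becomes L → d L'
L → L e becomes L' → e L'
L → L + ; becomes L' → + ; L'
Add L' → ε

Resulting grammar:
L → d L'
L' → e L'
L' → + ; L'
L' → ε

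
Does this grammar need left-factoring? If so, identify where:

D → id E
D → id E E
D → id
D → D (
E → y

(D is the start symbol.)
Left-factoring is needed when two productions for the same non-terminal
share a common prefix on the right-hand side.

Productions for D:
  D → id E
  D → id E E
  D → id
  D → D (

Found common prefix 'id' in productions for D

Answer: Yes, D has productions with common prefix 'id'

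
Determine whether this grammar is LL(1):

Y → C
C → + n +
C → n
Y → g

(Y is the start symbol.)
Yes, the grammar is LL(1).

A grammar is LL(1) if for each non-terminal N with multiple productions, the predict sets of those productions are pairwise disjoint, where PREDICT(N → α) = (FIRST(α) \ {ε}) ∪ (FOLLOW(N) if α ⇒* ε).

Relevant sets:
  FIRST(C) = { '+', 'n' }

For Y:
  PREDICT(Y → C) = { '+', 'n' }
  PREDICT(Y → g) = { 'g' }
For C:
  PREDICT(C → '+' n '+') = { '+' }
  PREDICT(C → n) = { 'n' }

All predict sets are disjoint. The grammar IS LL(1).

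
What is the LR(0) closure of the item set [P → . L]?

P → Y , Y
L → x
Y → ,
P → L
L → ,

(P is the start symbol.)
{ [L → . ,], [L → . x], [P → . L] }

To compute CLOSURE, for each item [A → α.Bβ] where B is a non-terminal, add [B → .γ] for all productions B → γ; repeat for the newly added items until nothing changes.

Start with: [P → . L]
  [P → . L] has the dot before L: add [L → . x], [L → . ,]
No further items can be added.

CLOSURE = { [L → . ,], [L → . x], [P → . L] }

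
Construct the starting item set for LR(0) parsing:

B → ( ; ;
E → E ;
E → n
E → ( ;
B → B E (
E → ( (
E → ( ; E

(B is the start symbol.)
First, augment the grammar with B' → B
I₀ = CLOSURE({ [B' → . B] }):
  [B' → . B] has the dot before B: add [B → . ( ; ;], [B → . B E (]
No further items can be added.

I₀ = { [B → . ( ; ;], [B → . B E (], [B' → . B] }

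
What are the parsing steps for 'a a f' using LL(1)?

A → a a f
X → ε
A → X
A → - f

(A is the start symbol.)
LL(1) parsing maintains a stack (initially the start symbol over $) and the input. At each step: if the stack top is a terminal, match it against the current input token; if it is a non-terminal N, replace it with the RHS of M[N, lookahead] (the unique production whose predict set contains the lookahead).

Stack is shown with the top on the left.

Stack    Input    Action
------------------------
A $      a a f $  output A → a a f
a a f $  a a f $  match 'a'
a f $    a f $    match 'a'
f $      f $      match 'f'
$        $        accept

The string is accepted.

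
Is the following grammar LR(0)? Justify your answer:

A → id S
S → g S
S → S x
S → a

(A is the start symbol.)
No. Shift-reduce conflict between [A → id S .] and [S → S . x]

A grammar is LR(0) if no state in the canonical LR(0) collection has:
  - both a shift item (dot before a terminal) and a complete item (shift-reduce conflict), or
  - two or more complete items (reduce-reduce conflict; the accept item [A' → A .] counts as a complete item here).

Augment with A' → A and build the canonical LR(0) collection (I0 = CLOSURE({[A' → . A]}), then GOTO on every symbol after a dot until no new states appear). It has 8 states:
  I0: { [A → . id S], [A' → . A] }  — shift
  I1: { [A' → A .] }  — accept
  I2: { [A → id . S], [S → . S x], [S → . a], [S → . g S] }  — shift
  I3: { [A → id S .], [S → S . x] }  — shift, reduce
  I4: { [S → a .] }  — reduce
  I5: { [S → . S x], [S → . a], [S → . g S], [S → g . S] }  — shift
  I6: { [S → S . x], [S → g S .] }  — shift, reduce
  I7: { [S → S x .] }  — reduce

Conflict in state I3:
  Shift-reduce conflict between [A → id S .] and [S → S . x]
So the grammar is NOT LR(0).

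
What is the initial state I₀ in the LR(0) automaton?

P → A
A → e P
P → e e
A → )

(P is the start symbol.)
First, augment the grammar with P' → P
I₀ = CLOSURE({ [P' → . P] }):
  [P' → . P] has the dot before P: add [P → . A], [P → . e e]
  [P → . A] has the dot before A: add [A → . e P], [A → . )]
No further items can be added.

I₀ = { [A → . )], [A → . e P], [P → . A], [P → . e e], [P' → . P] }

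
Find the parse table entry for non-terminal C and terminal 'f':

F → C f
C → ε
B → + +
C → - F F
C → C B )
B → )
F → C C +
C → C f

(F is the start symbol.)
To find M[C, 'f'], we find productions for C where 'f' is in the predict set (PREDICT(N → α) = (FIRST(α) \ {ε}) ∪ (FOLLOW(N) if α ⇒* ε)).

Relevant sets:
  FIRST(C) = { ')', '+', '-', 'f', ε }
  FIRST(B) = { ')', '+' }
  FOLLOW(C) = { ')', '+', '-', 'f' }

C → ε: PREDICT = { ')', '+', '-', 'f' }
  'f' is in predict set, so this production goes in M[C, 'f']
C → - F F: PREDICT = { '-' }
C → C B ): PREDICT = { ')', '+', '-', 'f' }
  'f' is in predict set, so this production goes in M[C, 'f']
C → C f: PREDICT = { ')', '+', '-', 'f' }
  'f' is in predict set, so this production goes in M[C, 'f']

M[C, 'f'] = C → ε, C → C B ), C → C f  (a multiply-defined cell — the grammar is not LL(1))

Answer: C → ε, C → C B ), C → C f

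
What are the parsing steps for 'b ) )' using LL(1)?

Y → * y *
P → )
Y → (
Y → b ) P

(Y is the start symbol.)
Stack is shown with the top on the left.

Stack    Input    Action
------------------------
Y $      b ) ) $  output Y → b ) P
b ) P $  b ) ) $  match 'b'
) P $    ) ) $    match ')'
P $      ) $      output P → )
) $      ) $      match ')'
$        $        accept

The string is accepted.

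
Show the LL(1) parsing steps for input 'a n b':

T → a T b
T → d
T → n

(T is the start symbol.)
Stack is shown with the top on the left.

Stack    Input    Action
------------------------
T $      a n b $  output T → a T b
a T b $  a n b $  match 'a'
T b $    n b $    output T → n
n b $    n b $    match 'n'
b $      b $      match 'b'
$        $        accept

The string is accepted.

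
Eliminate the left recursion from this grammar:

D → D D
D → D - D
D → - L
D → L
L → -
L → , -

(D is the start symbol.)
D → - L D'
D → L D'
D' → D D'
D' → - D D'
D' → ε
L → -
L → , -

D is directly left-recursive. The standard transformation for
  A → A α₁ | ... | A α_m | β₁ | ... | β_n
is
  A  → β₁ A' | ... | β_n A'
  A' → α₁ A' | ... | α_m A' | ε

D → - L becomes D → - L D'
D → L becomes D → L D'
D → D D becomes D' → D D'
D → D - D becomes D' → - D D'
Add D' → ε

Productions for other non-terminals are unchanged:
  L → -
  L → , -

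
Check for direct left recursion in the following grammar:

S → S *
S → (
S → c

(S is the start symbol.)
S → S *: LEFT RECURSIVE (starts with S)
S → (: starts with '('
S → c: starts with c

The grammar has direct left recursion on: S.

Answer: Yes, S is left-recursive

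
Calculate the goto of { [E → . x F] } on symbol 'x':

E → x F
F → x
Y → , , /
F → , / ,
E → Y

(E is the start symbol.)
{ [E → x . F], [F → . , / ,], [F → . x] }

GOTO(I, 'x') = CLOSURE({ [A → αX.β] : [A → α.Xβ] ∈ I, X = 'x' })

Items with dot before 'x', with the dot advanced:
  [E → . x F] → [E → x . F]
Closure of the advanced items:
  [E → x . F] has the dot before F: add [F → . x], [F → . , / ,]

GOTO = { [E → x . F], [F → . , / ,], [F → . x] }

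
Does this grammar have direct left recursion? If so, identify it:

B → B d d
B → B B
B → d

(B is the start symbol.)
Direct left recursion occurs when N → N α for some non-terminal N (the right-hand side begins with the left-hand side itself).

B → B d d: LEFT RECURSIVE (starts with B)
B → B B: LEFT RECURSIVE (starts with B)
B → d: starts with d

The grammar has direct left recursion on: B.

Answer: Yes, B is left-recursive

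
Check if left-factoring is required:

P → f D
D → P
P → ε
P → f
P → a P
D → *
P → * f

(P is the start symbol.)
Left-factoring is needed when two productions for the same non-terminal
share a common prefix on the right-hand side.

Productions for P:
  P → f D
  P → ε
  P → f
  P → a P
  P → * f
Productions for D:
  D → P
  D → *

Found common prefix 'f' in productions for P

Answer: Yes, P has productions with common prefix 'f'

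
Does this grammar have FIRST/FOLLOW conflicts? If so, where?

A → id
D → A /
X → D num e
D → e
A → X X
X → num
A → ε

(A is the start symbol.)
A FIRST/FOLLOW conflict occurs when a non-terminal N has a nullable alternative N → β (β ⇒* ε) and another alternative N → α with FIRST(α) ∩ FOLLOW(N) ≠ ∅: on such a lookahead the parser cannot decide between expanding α and letting N vanish via β.

Nullable non-terminals: A.
FIRST sets used below: FIRST(X) = { '/', 'e', 'id', 'num' }

A: nullable alternative(s) A → ε; FOLLOW(A) = { $, '/' }
  A → id: FIRST \ {ε} = { 'id' } — disjoint from FOLLOW(A)
  A → X X: FIRST \ {ε} = { '/', 'e', 'id', 'num' } — overlaps FOLLOW(A) on { '/' }: CONFLICT
  A → ε: FIRST \ {ε} = { } — this is the only nullable alternative, skip

D, X have no nullable alternative, so no FIRST/FOLLOW check is needed there.

So the grammar has 1 FIRST/FOLLOW conflict (marked CONFLICT above).

Answer: Yes. A → X X with FOLLOW(A) on { '/' }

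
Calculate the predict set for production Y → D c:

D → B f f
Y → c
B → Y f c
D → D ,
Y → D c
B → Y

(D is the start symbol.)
PREDICT(Y → D c) = (FIRST(RHS) \ {ε}) ∪ (FOLLOW(Y) if ε ∈ FIRST(RHS), i.e. RHS ⇒* ε)
FIRST(D) = { 'c' }
FIRST(D c) = { 'c' }
ε ∉ FIRST(D c), so FOLLOW(Y) is not added.
PREDICT(Y → D c) = { 'c' }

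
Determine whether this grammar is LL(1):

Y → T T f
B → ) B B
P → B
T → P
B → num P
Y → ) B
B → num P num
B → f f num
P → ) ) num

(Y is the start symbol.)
Relevant sets:
  FIRST(T) = { ')', 'f', 'num' }
  FIRST(B) = { ')', 'f', 'num' }

For Y:
  PREDICT(Y → T T f) = { ')', 'f', 'num' }
  PREDICT(Y → ')' B) = { ')' }
For B:
  PREDICT(B → ')' B B) = { ')' }
  PREDICT(B → num P) = { 'num' }
  PREDICT(B → num P num) = { 'num' }
  PREDICT(B → f f num) = { 'f' }
For P:
  PREDICT(P → B) = { ')', 'f', 'num' }
  PREDICT(P → ')' ')' num) = { ')' }
T has a single production, so nothing to check there.

Conflict found: Predict set conflict for Y: { ')' }
The grammar is NOT LL(1).

Answer: No. Predict set conflict for Y: { ')' }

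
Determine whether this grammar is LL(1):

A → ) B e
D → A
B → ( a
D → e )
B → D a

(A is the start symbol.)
A grammar is LL(1) if for each non-terminal N with multiple productions, the predict sets of those productions are pairwise disjoint, where PREDICT(N → α) = (FIRST(α) \ {ε}) ∪ (FOLLOW(N) if α ⇒* ε).

Relevant sets:
  FIRST(A) = { ')' }
  FIRST(D) = { ')', 'e' }

For D:
  PREDICT(D → A) = { ')' }
  PREDICT(D → e ')') = { 'e' }
For B:
  PREDICT(B → '(' a) = { '(' }
  PREDICT(B → D a) = { ')', 'e' }
A has a single production, so nothing to check there.

All predict sets are disjoint. The grammar IS LL(1).

Answer: Yes, the grammar is LL(1).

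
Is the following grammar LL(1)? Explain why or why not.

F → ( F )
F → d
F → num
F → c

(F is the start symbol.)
For F:
  PREDICT(F → '(' F ')') = { '(' }
  PREDICT(F → d) = { 'd' }
  PREDICT(F → num) = { 'num' }
  PREDICT(F → c) = { 'c' }

All predict sets are disjoint. The grammar IS LL(1).

Answer: Yes, the grammar is LL(1).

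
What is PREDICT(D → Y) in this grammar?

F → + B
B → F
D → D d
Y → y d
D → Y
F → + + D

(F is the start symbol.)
PREDICT(D → Y) = (FIRST(RHS) \ {ε}) ∪ (FOLLOW(D) if ε ∈ FIRST(RHS), i.e. RHS ⇒* ε)
FIRST(Y) = { 'y' }
FIRST(Y) = { 'y' }
ε ∉ FIRST(Y), so FOLLOW(D) is not added.
PREDICT(D → Y) = { 'y' }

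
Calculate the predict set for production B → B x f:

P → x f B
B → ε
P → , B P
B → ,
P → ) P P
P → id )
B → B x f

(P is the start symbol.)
PREDICT(B → B x f) = (FIRST(RHS) \ {ε}) ∪ (FOLLOW(B) if ε ∈ FIRST(RHS), i.e. RHS ⇒* ε)
FIRST(B) = { ',', 'x', ε }
FIRST(B x f) = { ',', 'x' }
ε ∉ FIRST(B x f), so FOLLOW(B) is not added.
PREDICT(B → B x f) = { ',', 'x' }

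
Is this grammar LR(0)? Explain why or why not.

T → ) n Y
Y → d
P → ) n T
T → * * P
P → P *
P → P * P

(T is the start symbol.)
A grammar is LR(0) if no state in the canonical LR(0) collection has:
  - both a shift item (dot before a terminal) and a complete item (shift-reduce conflict), or
  - two or more complete items (reduce-reduce conflict; the accept item [T' → T .] counts as a complete item here).

Augment with T' → T and build the canonical LR(0) collection (I0 = CLOSURE({[T' → . T]}), then GOTO on every symbol after a dot until no new states appear). It has 14 states:
  I0: { [T → . ) n Y], [T → . * * P], [T' → . T] }  — shift
  I1: { [T → ) . n Y] }  — shift
  I2: { [T → * . * P] }  — shift
  I3: { [T' → T .] }  — accept
  I4: { [P → . ) n T], [P → . P * P], [P → . P *], [T → * * . P] }  — shift
  I5: { [P → ) . n T] }  — shift
  I6: { [P → P . * P], [P → P . *], [T → * * P .] }  — shift, reduce
  I7: { [P → . ) n T], [P → . P * P], [P → . P *], [P → P * . P], [P → P * .] }  — shift, reduce
  I8: { [P → P * P .], [P → P . * P], [P → P . *] }  — shift, reduce
  I9: { [P → ) n . T], [T → . ) n Y], [T → . * * P] }  — shift
  I10: { [P → ) n T .] }  — reduce
  I11: { [T → ) n . Y], [Y → . d] }  — shift
  I12: { [T → ) n Y .] }  — reduce
  I13: { [Y → d .] }  — reduce

Conflict in state I6:
  Shift-reduce conflict between [T → * * P .] and [P → P . *]
So the grammar is NOT LR(0).

Answer: No. Shift-reduce conflict between [T → * * P .] and [P → P . *]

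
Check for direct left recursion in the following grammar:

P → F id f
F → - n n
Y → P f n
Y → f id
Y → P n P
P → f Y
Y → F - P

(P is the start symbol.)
No direct left recursion

Direct left recursion occurs when N → N α for some non-terminal N (the right-hand side begins with the left-hand side itself).

P → F id f: starts with F
F → - n n: starts with '-'
Y → P f n: starts with P
Y → f id: starts with f
Y → P n P: starts with P
P → f Y: starts with f
Y → F - P: starts with F

No direct left recursion found.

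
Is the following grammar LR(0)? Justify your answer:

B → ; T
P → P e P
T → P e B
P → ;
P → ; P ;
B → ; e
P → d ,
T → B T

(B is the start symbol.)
No. Shift-reduce conflict between [P → ; .] and [B → . ; T]

A grammar is LR(0) if no state in the canonical LR(0) collection has:
  - both a shift item (dot before a terminal) and a complete item (shift-reduce conflict), or
  - two or more complete items (reduce-reduce conflict; the accept item [B' → B .] counts as a complete item here).

Augment with B' → B and build the canonical LR(0) collection (I0 = CLOSURE({[B' → . B]}), then GOTO on every symbol after a dot until no new states appear). It has 19 states:
  I0: { [B → . ; T], [B → . ; e], [B' → . B] }  — shift
  I1: { [B → . ; T], [B → . ; e], [B → ; . T], [B → ; . e], [P → . ; P ;], [P → . ;], [P → . P e P], [P → . d ,], [T → . B T], [T → . P e B] }  — shift
  I2: { [B' → B .] }  — accept
  I3: { [B → . ; T], [B → . ; e], [B → ; . T], [B → ; . e], [P → . ; P ;], [P → . ;], [P → . P e P], [P → . d ,], [P → ; . P ;], [P → ; .], [T → . B T], [T → . P e B] }  — shift, reduce
  I4: { [B → . ; T], [B → . ; e], [P → . ; P ;], [P → . ;], [P → . P e P], [P → . d ,], [T → . B T], [T → . P e B], [T → B . T] }  — shift
  I5: { [P → P . e P], [T → P . e B] }  — shift
  I6: { [B → ; T .] }  — reduce
  I7: { [P → d . ,] }  — shift
  I8: { [B → ; e .] }  — reduce
  I9: { [P → d , .] }  — reduce
  I10: { [B → . ; T], [B → . ; e], [P → . ; P ;], [P → . ;], [P → . P e P], [P → . d ,], [P → P e . P], [T → P e . B] }  — shift
  I11: { [T → P e B .] }  — reduce
  I12: { [P → P . e P], [P → P e P .] }  — shift, reduce
  I13: { [P → . ; P ;], [P → . ;], [P → . P e P], [P → . d ,], [P → P e . P] }  — shift
  I14: { [P → . ; P ;], [P → . ;], [P → . P e P], [P → . d ,], [P → ; . P ;], [P → ; .] }  — shift, reduce
  I15: { [P → ; P . ;], [P → P . e P] }  — shift
  I16: { [P → ; P ; .] }  — reduce
  I17: { [T → B T .] }  — reduce
  I18: { [P → ; P . ;], [P → P . e P], [T → P . e B] }  — shift

Conflict in state I3:
  Shift-reduce conflict between [P → ; .] and [B → . ; T]
So the grammar is NOT LR(0).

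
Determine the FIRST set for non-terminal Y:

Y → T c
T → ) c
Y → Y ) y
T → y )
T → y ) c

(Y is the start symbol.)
{ ')', 'y' }

FIRST sets of the other non-terminals involved (by the same procedure, iterated to a fixed point):
  FIRST(T) = { ')', 'y' }

From Y → T c:
  - T is a non-terminal: add FIRST(T) \ {ε} = { ')', 'y' }
    T is not nullable, so stop
From Y → Y ) y:
  - Y is the symbol being defined: contributes nothing new
    Y is not nullable, so stop

Collecting: FIRST(Y) = { ')', 'y' }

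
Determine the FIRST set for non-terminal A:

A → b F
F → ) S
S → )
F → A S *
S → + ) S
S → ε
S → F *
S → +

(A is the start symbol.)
To compute FIRST(A), examine every production with A on the left-hand side, reading each right-hand side left to right until a non-nullable symbol is reached.

From A → b F:
  - b is a terminal: add 'b' and stop

Collecting: FIRST(A) = { 'b' }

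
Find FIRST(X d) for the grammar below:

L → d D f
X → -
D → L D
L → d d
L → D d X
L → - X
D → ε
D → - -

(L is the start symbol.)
FIRST sets of the non-terminals involved (from the grammar, by fixed-point iteration):
  FIRST(X) = { '-' }

To compute FIRST(X d), process the symbols left to right:
Symbol X is a non-terminal. Add FIRST(X) \ {ε} = { '-' }
X is not nullable (ε ∉ FIRST(X)), so stop here.
FIRST(X d) = { '-' }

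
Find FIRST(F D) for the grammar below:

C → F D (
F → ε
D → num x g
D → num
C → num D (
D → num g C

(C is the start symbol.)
{ 'num' }

FIRST sets of the non-terminals involved (from the grammar, by fixed-point iteration):
  FIRST(F) = { ε }
  FIRST(D) = { 'num' }

To compute FIRST(F D), process the symbols left to right:
Symbol F is a non-terminal. Add FIRST(F) \ {ε} = { }
F is nullable (ε ∈ FIRST(F)), continue to the next symbol.
Symbol D is a non-terminal. Add FIRST(D) \ {ε} = { 'num' }
D is not nullable (ε ∉ FIRST(D)), so stop here.
FIRST(F D) = { 'num' }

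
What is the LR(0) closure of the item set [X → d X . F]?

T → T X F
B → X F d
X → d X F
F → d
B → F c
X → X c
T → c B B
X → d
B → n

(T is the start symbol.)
To compute CLOSURE, for each item [A → α.Bβ] where B is a non-terminal, add [B → .γ] for all productions B → γ; repeat for the newly added items until nothing changes.

Start with: [X → d X . F]
  [X → d X . F] has the dot before F: add [F → . d]
No further items can be added.

CLOSURE = { [F → . d], [X → d X . F] }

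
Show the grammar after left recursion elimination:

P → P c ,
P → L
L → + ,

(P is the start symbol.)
P → L P'
P' → c , P'
P' → ε
L → + ,

P is directly left-recursive. The standard transformation for
  A → A α₁ | ... | A α_m | β₁ | ... | β_n
is
  A  → β₁ A' | ... | β_n A'
  A' → α₁ A' | ... | α_m A' | ε

P → L becomes P → L P'
P → P c , becomes P' → c , P'
Add P' → ε

Productions for other non-terminals are unchanged:
  L → + ,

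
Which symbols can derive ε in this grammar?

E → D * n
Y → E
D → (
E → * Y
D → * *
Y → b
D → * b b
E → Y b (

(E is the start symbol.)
None

A non-terminal is nullable if it can derive ε (the empty string): either it has an ε-production, or it has a production whose right-hand side consists entirely of nullable non-terminals.

There are no ε-productions, so no non-terminal can derive ε.
No non-terminals are nullable.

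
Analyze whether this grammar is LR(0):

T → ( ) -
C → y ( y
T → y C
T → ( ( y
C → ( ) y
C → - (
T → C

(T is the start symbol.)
Augment with T' → T and build the canonical LR(0) collection (I0 = CLOSURE({[T' → . T]}), then GOTO on every symbol after a dot until no new states appear). It has 18 states:
  I0: { [C → . ( ) y], [C → . - (], [C → . y ( y], [T → . ( ( y], [T → . ( ) -], [T → . C], [T → . y C], [T' → . T] }  — shift
  I1: { [C → ( . ) y], [T → ( . ( y], [T → ( . ) -] }  — shift
  I2: { [C → - . (] }  — shift
  I3: { [T → C .] }  — reduce
  I4: { [T' → T .] }  — accept
  I5: { [C → . ( ) y], [C → . - (], [C → . y ( y], [C → y . ( y], [T → y . C] }  — shift
  I6: { [C → ( . ) y], [C → y ( . y] }  — shift
  I7: { [T → y C .] }  — reduce
  I8: { [C → y . ( y] }  — shift
  I9: { [C → y ( . y] }  — shift
  I10: { [C → y ( y .] }  — reduce
  I11: { [C → ( ) . y] }  — shift
  I12: { [C → ( ) y .] }  — reduce
  I13: { [C → - ( .] }  — reduce
  I14: { [T → ( ( . y] }  — shift
  I15: { [C → ( ) . y], [T → ( ) . -] }  — shift
  I16: { [T → ( ) - .] }  — reduce
  I17: { [T → ( ( y .] }  — reduce

Every state is either a pure shift/goto state or contains exactly one complete item and nothing to shift — no conflicts. The grammar is LR(0).

Answer: Yes, the grammar is LR(0)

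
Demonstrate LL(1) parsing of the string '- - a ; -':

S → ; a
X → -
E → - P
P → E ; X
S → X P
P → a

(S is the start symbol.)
LL(1) parsing maintains a stack (initially the start symbol over $) and the input. At each step: if the stack top is a terminal, match it against the current input token; if it is a non-terminal N, replace it with the RHS of M[N, lookahead] (the unique production whose predict set contains the lookahead).

Stack is shown with the top on the left.

Stack      Input        Action
------------------------------
S $        - - a ; - $  output S → X P
X P $      - - a ; - $  output X → -
- P $      - - a ; - $  match '-'
P $        - a ; - $    output P → E ; X
E ; X $    - a ; - $    output E → - P
- P ; X $  - a ; - $    match '-'
P ; X $    a ; - $      output P → a
a ; X $    a ; - $      match 'a'
; X $      ; - $        match ';'
X $        - $          output X → -
- $        - $          match '-'
$          $            accept

The string is accepted.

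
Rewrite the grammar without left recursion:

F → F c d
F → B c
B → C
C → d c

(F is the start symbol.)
F → B c F'
F' → c d F'
F' → ε
B → C
C → d c

F is directly left-recursive. The standard transformation for
  A → A α₁ | ... | A α_m | β₁ | ... | β_n
is
  A  → β₁ A' | ... | β_n A'
  A' → α₁ A' | ... | α_m A' | ε

F → B c becomes F → B c F'
F → F c d becomes F' → c d F'
Add F' → ε

Productions for other non-terminals are unchanged:
  B → C
  C → d c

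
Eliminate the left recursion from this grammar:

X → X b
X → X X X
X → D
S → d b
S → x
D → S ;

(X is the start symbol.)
X is directly left-recursive. The standard transformation for
  A → A α₁ | ... | A α_m | β₁ | ... | β_n
is
  A  → β₁ A' | ... | β_n A'
  A' → α₁ A' | ... | α_m A' | ε

X → D becomes X → D X'
X → X b becomes X' → b X'
X → X X X becomes X' → X X X'
Add X' → ε

Productions for other non-terminals are unchanged:
  S → d b
  S → x
  D → S ;

Resulting grammar:
X → D X'
X' → b X'
X' → X X X'
X' → ε
S → d b
S → x
D → S ;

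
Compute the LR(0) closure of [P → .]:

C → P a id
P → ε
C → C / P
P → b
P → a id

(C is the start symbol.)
{ [P → .] }

Start with: [P → .]
The dot is at the end, so nothing is added.

CLOSURE = { [P → .] }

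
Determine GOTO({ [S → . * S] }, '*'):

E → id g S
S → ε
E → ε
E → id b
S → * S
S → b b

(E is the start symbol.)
{ [S → * . S], [S → . * S], [S → . b b], [S → .] }

GOTO(I, '*') = CLOSURE({ [A → αX.β] : [A → α.Xβ] ∈ I, X = '*' })

Items with dot before '*', with the dot advanced:
  [S → . * S] → [S → * . S]
Closure of the advanced items:
  [S → * . S] has the dot before S: add [S → .], [S → . * S], [S → . b b]

GOTO = { [S → * . S], [S → . * S], [S → . b b], [S → .] }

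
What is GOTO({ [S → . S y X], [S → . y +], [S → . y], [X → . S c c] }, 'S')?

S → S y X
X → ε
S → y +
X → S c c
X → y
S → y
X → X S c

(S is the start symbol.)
GOTO(I, 'S') = CLOSURE({ [A → αX.β] : [A → α.Xβ] ∈ I, X = 'S' })

Items with dot before 'S', with the dot advanced:
  [S → . S y X] → [S → S . y X]
  [X → . S c c] → [X → S . c c]
Closure adds nothing (no advanced item has the dot before a non-terminal).

GOTO = { [S → S . y X], [X → S . c c] }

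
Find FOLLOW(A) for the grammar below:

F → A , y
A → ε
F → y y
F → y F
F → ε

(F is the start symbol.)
{ ',' }

In F → A , y: A is followed by ',' y, add FIRST(',' y) \ {ε} = { ',' }

Taking the union: FOLLOW(A) = { ',' }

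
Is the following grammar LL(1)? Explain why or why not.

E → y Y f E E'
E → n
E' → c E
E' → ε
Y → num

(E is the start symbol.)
A grammar is LL(1) if for each non-terminal N with multiple productions, the predict sets of those productions are pairwise disjoint, where PREDICT(N → α) = (FIRST(α) \ {ε}) ∪ (FOLLOW(N) if α ⇒* ε).

Relevant sets:
  FOLLOW(E') = { $, 'c' }

For E:
  PREDICT(E → y Y f E E') = { 'y' }
  PREDICT(E → n) = { 'n' }
For E':
  PREDICT(E' → c E) = { 'c' }
  PREDICT(E' → ε) = { $, 'c' }
Y has a single production, so nothing to check there.

Conflict found: Predict set conflict for E': { 'c' }
The grammar is NOT LL(1).

Answer: No. Predict set conflict for E': { 'c' }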